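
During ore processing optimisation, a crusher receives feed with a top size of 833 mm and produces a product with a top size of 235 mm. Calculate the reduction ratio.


3.5447

Reduction ratio = feed size / product size
= 833 / 235
= 3.5447


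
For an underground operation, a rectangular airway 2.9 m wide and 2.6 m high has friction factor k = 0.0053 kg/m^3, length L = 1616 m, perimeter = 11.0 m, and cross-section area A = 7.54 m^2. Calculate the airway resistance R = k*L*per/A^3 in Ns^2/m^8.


0.2198 Ns^2/m^8

Compute the numerator:
k * L * per = 0.0053 * 1616 * 11.0
= 94.2128
Compute the denominator:
A^3 = 7.54^3 = 428.661064
Resistance:
R = 94.2128 / 428.661064
= 0.2198 Ns^2/m^8


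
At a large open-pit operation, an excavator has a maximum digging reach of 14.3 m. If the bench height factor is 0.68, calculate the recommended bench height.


9.724 m

Bench height = reach * factor
= 14.3 * 0.68
= 9.724 m


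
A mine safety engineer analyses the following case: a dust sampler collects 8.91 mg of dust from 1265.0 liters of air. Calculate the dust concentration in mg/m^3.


7.0435 mg/m^3

Convert liters to m^3: 1 m^3 = 1000 L
Concentration = mass / volume * 1000
= 8.91 / 1265.0 * 1000
= 0.007043478261 * 1000
= 7.0435 mg/m^3


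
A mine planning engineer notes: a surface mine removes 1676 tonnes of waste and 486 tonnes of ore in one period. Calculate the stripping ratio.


Stripping ratio = waste tonnage / ore tonnage
= 1676 / 486
= 3.4486

3.4486


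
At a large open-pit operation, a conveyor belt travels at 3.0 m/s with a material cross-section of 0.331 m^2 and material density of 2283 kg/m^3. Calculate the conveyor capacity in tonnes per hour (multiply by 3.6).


Volumetric flow = speed * area
= 3.0 * 0.331 = 0.993 m^3/s
Mass flow = volumetric * density
= 0.993 * 2283 = 2267.019 kg/s
Convert to t/h: multiply by 3.6
Capacity = 2267.019 * 3.6
= 8161.2684 t/h

8161.2684 t/h


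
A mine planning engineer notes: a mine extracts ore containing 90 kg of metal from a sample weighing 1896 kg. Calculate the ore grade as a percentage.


Ore grade = (metal mass / ore mass) * 100
= (90 / 1896) * 100
= 0.04746835443 * 100
= 4.7468%

4.7468%


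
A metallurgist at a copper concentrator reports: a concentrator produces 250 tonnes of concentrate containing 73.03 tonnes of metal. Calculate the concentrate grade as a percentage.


Grade = (metal in concentrate / concentrate mass) * 100
= (73.03 / 250) * 100
= 0.29212 * 100
= 29.212%

29.212%


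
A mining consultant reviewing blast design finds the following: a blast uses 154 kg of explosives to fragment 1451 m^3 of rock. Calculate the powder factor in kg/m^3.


0.1061 kg/m^3

Powder factor = explosive mass / rock volume
= 154 / 1451
= 0.1061 kg/m^3


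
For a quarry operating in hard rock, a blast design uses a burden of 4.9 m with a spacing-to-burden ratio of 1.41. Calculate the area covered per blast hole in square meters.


First, find the spacing:
Spacing = burden * ratio = 4.9 * 1.41
= 6.909 m
Then, calculate the area:
Area = burden * spacing = 4.9 * 6.909
= 33.8541 m^2

33.8541 m^2


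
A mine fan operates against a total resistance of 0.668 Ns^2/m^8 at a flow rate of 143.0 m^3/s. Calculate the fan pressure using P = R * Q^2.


Compute Q^2:
Q^2 = 143.0^2 = 20449.0
Compute pressure:
P = R * Q^2 = 0.668 * 20449.0
= 13659.932 Pa

13659.932 Pa


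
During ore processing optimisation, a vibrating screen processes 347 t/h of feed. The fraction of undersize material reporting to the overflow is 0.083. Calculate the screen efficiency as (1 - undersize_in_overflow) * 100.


91.7%

Screen efficiency = (1 - fraction of undersize in overflow) * 100
= (1 - 0.083) * 100
= 0.917 * 100
= 91.7%


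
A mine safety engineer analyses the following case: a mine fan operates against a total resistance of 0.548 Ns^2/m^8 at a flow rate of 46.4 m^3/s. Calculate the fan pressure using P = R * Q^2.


Compute Q^2:
Q^2 = 46.4^2 = 2152.96
Compute pressure:
P = R * Q^2 = 0.548 * 2152.96
= 1179.8221 Pa

1179.8221 Pa


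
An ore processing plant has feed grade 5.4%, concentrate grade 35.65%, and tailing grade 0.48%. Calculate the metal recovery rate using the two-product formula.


Using the two-product formula:
R = 100 * c * (f - t) / (f * (c - t))
Numerator = 100 * 35.65 * (5.4 - 0.48)
= 100 * 35.65 * 4.92
= 17539.8
Denominator = 5.4 * (35.65 - 0.48)
= 5.4 * 35.17
= 189.918
R = 17539.8 / 189.918
= 92.3546%

92.3546%


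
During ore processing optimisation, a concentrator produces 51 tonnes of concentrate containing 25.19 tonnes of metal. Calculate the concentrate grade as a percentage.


Grade = (metal in concentrate / concentrate mass) * 100
= (25.19 / 51) * 100
= 0.4939215686 * 100
= 49.3922%

49.3922%


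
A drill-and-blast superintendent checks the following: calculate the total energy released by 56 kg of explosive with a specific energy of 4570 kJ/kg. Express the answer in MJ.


255.92 MJ

Energy = mass * specific_energy / 1000
= 56 * 4570 / 1000
= 255920 / 1000
= 255.92 MJ


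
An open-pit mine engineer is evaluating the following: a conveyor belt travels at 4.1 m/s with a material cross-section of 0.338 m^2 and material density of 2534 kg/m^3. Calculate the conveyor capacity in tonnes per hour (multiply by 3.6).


Volumetric flow = speed * area
= 4.1 * 0.338 = 1.3858 m^3/s
Mass flow = volumetric * density
= 1.3858 * 2534 = 3511.6172 kg/s
Convert to t/h: multiply by 3.6
Capacity = 3511.6172 * 3.6
= 12641.8219 t/h

12641.8219 t/h


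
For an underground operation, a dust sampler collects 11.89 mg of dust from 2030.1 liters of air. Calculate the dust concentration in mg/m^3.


5.8569 mg/m^3

Convert liters to m^3: 1 m^3 = 1000 L
Concentration = mass / volume * 1000
= 11.89 / 2030.1 * 1000
= 0.005856854342 * 1000
= 5.8569 mg/m^3


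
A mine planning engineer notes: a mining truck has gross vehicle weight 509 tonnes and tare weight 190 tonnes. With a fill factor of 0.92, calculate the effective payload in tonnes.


293.48 tonnes

Maximum payload = gross - tare
= 509 - 190 = 319 tonnes
Effective payload = max payload * fill factor
= 319 * 0.92
= 293.48 tonnes


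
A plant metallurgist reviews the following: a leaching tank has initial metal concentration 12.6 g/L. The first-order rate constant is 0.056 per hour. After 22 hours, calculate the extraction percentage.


70.8291%

Compute the exponent:
-k * t = -0.056 * 22 = -1.232
Remaining concentration:
C = 12.6 * exp(-1.232)
= 12.6 * 0.2917085767
= 3.675528067 g/L
Extracted = 12.6 - 3.675528067 = 8.924471933 g/L
Extraction % = 8.924471933 / 12.6 * 100
= 70.8291%


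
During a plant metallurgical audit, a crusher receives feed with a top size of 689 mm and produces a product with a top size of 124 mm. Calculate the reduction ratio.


Reduction ratio = feed size / product size
= 689 / 124
= 5.5565

5.5565


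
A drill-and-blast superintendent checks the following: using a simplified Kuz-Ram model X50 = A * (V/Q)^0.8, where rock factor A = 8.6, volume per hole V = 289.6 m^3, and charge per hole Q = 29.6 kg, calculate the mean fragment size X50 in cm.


53.3217 cm

Compute V/Q:
V/Q = 289.6 / 29.6 = 9.783783784
Raise to the power 0.8:
(V/Q)^0.8 = 9.783783784^0.8 = 6.200196836
Multiply by A:
X50 = 8.6 * 6.200196836
= 53.3217 cm


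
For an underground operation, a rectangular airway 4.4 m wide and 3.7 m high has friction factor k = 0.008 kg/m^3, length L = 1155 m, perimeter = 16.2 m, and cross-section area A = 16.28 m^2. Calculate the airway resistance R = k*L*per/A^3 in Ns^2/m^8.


Compute the numerator:
k * L * per = 0.008 * 1155 * 16.2
= 149.688
Compute the denominator:
A^3 = 16.28^3 = 4314.825152
Resistance:
R = 149.688 / 4314.825152
= 0.0347 Ns^2/m^8

0.0347 Ns^2/m^8


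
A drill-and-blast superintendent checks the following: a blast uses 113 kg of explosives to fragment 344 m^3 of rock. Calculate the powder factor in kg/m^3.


0.3285 kg/m^3

Powder factor = explosive mass / rock volume
= 113 / 344
= 0.3285 kg/m^3


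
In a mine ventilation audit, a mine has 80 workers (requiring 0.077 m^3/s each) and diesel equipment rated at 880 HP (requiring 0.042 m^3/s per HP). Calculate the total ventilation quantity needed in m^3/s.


43.12 m^3/s

Airflow for workers:
Q_people = 80 * 0.077 = 6.16 m^3/s
Airflow for diesel equipment:
Q_diesel = 880 * 0.042 = 36.96 m^3/s
Total ventilation:
Q_total = 6.16 + 36.96
= 43.12 m^3/s


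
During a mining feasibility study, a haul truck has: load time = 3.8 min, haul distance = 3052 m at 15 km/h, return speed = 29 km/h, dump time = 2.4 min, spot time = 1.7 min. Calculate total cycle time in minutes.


26.4225 min

Convert haul speed to m/min: 15 * 1000/60 = 250 m/min
Haul time = 3052 / 250 = 12.208 min
Convert return speed to m/min: 29 * 1000/60 = 483.3333333 m/min
Return time = 3052 / 483.3333333 = 6.314482759 min
Total cycle time:
= 3.8 + 12.208 + 2.4 + 6.314482759 + 1.7
= 26.4225 min


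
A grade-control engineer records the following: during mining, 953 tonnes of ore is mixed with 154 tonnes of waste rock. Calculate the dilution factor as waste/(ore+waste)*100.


Total material = ore + waste
= 953 + 154 = 1107 tonnes
Dilution = waste / total * 100
= 154 / 1107 * 100
= 0.1391147245 * 100
= 13.9115%

13.9115%


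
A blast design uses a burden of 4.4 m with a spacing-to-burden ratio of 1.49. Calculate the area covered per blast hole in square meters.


28.8464 m^2

First, find the spacing:
Spacing = burden * ratio = 4.4 * 1.49
= 6.556 m
Then, calculate the area:
Area = burden * spacing = 4.4 * 6.556
= 28.8464 m^2


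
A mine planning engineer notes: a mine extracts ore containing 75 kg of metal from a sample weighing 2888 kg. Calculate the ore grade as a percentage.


Ore grade = (metal mass / ore mass) * 100
= (75 / 2888) * 100
= 0.02596952909 * 100
= 2.597%

2.597%


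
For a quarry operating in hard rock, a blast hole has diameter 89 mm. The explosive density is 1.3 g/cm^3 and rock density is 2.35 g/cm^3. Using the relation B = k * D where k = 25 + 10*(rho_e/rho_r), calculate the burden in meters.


First, compute k:
rho_e / rho_r = 1.3 / 2.35 = 0.5531914894
k = 25 + 10 * 0.5531914894 = 30.53191489
Then, compute burden:
B = k * D / 1000 = 30.53191489 * 89 / 1000
= 2717.340426 / 1000
= 2.7173 m

2.7173 m


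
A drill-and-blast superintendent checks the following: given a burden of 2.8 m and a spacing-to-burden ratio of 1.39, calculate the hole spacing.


Spacing = burden * ratio
= 2.8 * 1.39
= 3.892 m

3.892 m


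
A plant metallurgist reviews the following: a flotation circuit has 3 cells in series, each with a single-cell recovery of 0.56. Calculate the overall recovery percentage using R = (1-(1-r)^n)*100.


91.4816%

Complement of single-cell recovery:
1 - r = 1 - 0.56 = 0.44
Raise to power n:
(1 - r)^3 = 0.44^3 = 0.085184
Overall recovery:
R = (1 - 0.085184) * 100
= 91.4816%


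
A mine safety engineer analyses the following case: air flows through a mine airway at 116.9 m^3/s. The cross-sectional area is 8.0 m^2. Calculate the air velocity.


Velocity = flow rate / cross-sectional area
= 116.9 / 8.0
= 14.6125 m/s

14.6125 m/s


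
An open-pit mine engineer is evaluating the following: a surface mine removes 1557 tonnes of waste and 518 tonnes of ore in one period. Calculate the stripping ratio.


3.0058

Stripping ratio = waste tonnage / ore tonnage
= 1557 / 518
= 3.0058


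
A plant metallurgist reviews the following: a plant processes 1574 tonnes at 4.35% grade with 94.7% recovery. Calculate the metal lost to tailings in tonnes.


Total metal in feed:
= 1574 * 4.35 / 100 = 68.469 tonnes
Metal recovered:
= 68.469 * 94.7 / 100 = 64.840143 tonnes
Metal lost to tailings:
= 68.469 - 64.840143
= 3.6289 tonnes

3.6289 tonnes


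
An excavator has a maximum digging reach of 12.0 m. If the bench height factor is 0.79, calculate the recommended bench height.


9.48 m

Bench height = reach * factor
= 12.0 * 0.79
= 9.48 m


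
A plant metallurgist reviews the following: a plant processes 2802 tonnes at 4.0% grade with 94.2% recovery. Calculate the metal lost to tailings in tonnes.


Total metal in feed:
= 2802 * 4.0 / 100 = 112.08 tonnes
Metal recovered:
= 112.08 * 94.2 / 100 = 105.57936 tonnes
Metal lost to tailings:
= 112.08 - 105.57936
= 6.5006 tonnes

6.5006 tonnes


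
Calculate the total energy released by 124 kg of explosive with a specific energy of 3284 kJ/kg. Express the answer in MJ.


407.216 MJ

Energy = mass * specific_energy / 1000
= 124 * 3284 / 1000
= 407216 / 1000
= 407.216 MJ


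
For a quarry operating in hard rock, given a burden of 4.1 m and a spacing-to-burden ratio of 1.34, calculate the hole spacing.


5.494 m

Spacing = burden * ratio
= 4.1 * 1.34
= 5.494 m


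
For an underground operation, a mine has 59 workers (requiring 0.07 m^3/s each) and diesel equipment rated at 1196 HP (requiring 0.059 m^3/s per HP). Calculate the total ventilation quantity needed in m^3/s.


74.694 m^3/s

Airflow for workers:
Q_people = 59 * 0.07 = 4.13 m^3/s
Airflow for diesel equipment:
Q_diesel = 1196 * 0.059 = 70.564 m^3/s
Total ventilation:
Q_total = 4.13 + 70.564
= 74.694 m^3/s


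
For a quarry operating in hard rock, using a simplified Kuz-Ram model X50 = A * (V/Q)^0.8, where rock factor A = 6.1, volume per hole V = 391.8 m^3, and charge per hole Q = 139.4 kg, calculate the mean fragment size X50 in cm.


13.9435 cm

Compute V/Q:
V/Q = 391.8 / 139.4 = 2.81061693
Raise to the power 0.8:
(V/Q)^0.8 = 2.81061693^0.8 = 2.285816305
Multiply by A:
X50 = 6.1 * 2.285816305
= 13.9435 cm


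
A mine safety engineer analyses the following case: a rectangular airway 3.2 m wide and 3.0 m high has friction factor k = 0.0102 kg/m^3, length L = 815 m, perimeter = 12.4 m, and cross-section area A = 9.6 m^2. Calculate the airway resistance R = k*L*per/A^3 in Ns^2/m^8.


Compute the numerator:
k * L * per = 0.0102 * 815 * 12.4
= 103.0812
Compute the denominator:
A^3 = 9.6^3 = 884.736
Resistance:
R = 103.0812 / 884.736
= 0.1165 Ns^2/m^8

0.1165 Ns^2/m^8


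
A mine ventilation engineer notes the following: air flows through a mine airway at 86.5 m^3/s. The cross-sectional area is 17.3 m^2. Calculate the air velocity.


Velocity = flow rate / cross-sectional area
= 86.5 / 17.3
= 5.0 m/s

5.0 m/s


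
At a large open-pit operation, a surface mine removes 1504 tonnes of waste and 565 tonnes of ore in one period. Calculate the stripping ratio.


2.6619

Stripping ratio = waste tonnage / ore tonnage
= 1504 / 565
= 2.6619


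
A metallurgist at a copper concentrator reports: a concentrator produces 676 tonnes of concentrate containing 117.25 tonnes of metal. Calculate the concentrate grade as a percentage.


Grade = (metal in concentrate / concentrate mass) * 100
= (117.25 / 676) * 100
= 0.1734467456 * 100
= 17.3447%

17.3447%


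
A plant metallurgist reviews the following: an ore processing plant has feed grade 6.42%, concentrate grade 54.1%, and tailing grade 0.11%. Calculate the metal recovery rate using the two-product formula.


98.4869%

Using the two-product formula:
R = 100 * c * (f - t) / (f * (c - t))
Numerator = 100 * 54.1 * (6.42 - 0.11)
= 100 * 54.1 * 6.31
= 34137.1
Denominator = 6.42 * (54.1 - 0.11)
= 6.42 * 53.99
= 346.6158
R = 34137.1 / 346.6158
= 98.4869%


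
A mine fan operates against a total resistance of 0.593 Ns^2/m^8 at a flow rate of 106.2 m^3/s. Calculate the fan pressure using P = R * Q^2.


Compute Q^2:
Q^2 = 106.2^2 = 11278.44
Compute pressure:
P = R * Q^2 = 0.593 * 11278.44
= 6688.1149 Pa

6688.1149 Pa


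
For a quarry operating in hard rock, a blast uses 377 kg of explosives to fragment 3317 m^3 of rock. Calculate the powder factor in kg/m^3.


Powder factor = explosive mass / rock volume
= 377 / 3317
= 0.1137 kg/m^3

0.1137 kg/m^3


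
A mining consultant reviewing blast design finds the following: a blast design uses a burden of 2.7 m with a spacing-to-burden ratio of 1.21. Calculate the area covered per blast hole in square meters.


First, find the spacing:
Spacing = burden * ratio = 2.7 * 1.21
= 3.267 m
Then, calculate the area:
Area = burden * spacing = 2.7 * 3.267
= 8.8209 m^2

8.8209 m^2


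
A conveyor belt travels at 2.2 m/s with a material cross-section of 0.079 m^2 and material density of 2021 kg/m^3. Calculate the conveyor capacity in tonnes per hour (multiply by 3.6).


Volumetric flow = speed * area
= 2.2 * 0.079 = 0.1738 m^3/s
Mass flow = volumetric * density
= 0.1738 * 2021 = 351.2498 kg/s
Convert to t/h: multiply by 3.6
Capacity = 351.2498 * 3.6
= 1264.4993 t/h

1264.4993 t/h


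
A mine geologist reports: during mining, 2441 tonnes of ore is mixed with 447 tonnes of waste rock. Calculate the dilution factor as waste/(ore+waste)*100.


15.4778%

Total material = ore + waste
= 2441 + 447 = 2888 tonnes
Dilution = waste / total * 100
= 447 / 2888 * 100
= 0.1547783934 * 100
= 15.4778%


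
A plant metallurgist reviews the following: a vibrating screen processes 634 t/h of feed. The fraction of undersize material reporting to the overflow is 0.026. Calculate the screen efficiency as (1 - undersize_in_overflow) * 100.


97.4%

Screen efficiency = (1 - fraction of undersize in overflow) * 100
= (1 - 0.026) * 100
= 0.974 * 100
= 97.4%


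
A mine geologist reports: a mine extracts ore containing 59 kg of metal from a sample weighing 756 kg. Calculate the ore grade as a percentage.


7.8042%

Ore grade = (metal mass / ore mass) * 100
= (59 / 756) * 100
= 0.07804232804 * 100
= 7.8042%


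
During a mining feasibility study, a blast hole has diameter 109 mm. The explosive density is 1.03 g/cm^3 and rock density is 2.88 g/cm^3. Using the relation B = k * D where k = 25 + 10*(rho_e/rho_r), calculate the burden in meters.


First, compute k:
rho_e / rho_r = 1.03 / 2.88 = 0.3576388889
k = 25 + 10 * 0.3576388889 = 28.57638889
Then, compute burden:
B = k * D / 1000 = 28.57638889 * 109 / 1000
= 3114.826389 / 1000
= 3.1148 m

3.1148 m


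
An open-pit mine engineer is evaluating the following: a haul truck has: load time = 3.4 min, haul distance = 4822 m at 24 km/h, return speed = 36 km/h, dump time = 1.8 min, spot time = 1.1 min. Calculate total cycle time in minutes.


Convert haul speed to m/min: 24 * 1000/60 = 400 m/min
Haul time = 4822 / 400 = 12.055 min
Convert return speed to m/min: 36 * 1000/60 = 600 m/min
Return time = 4822 / 600 = 8.036666667 min
Total cycle time:
= 3.4 + 12.055 + 1.8 + 8.036666667 + 1.1
= 26.3917 min

26.3917 min


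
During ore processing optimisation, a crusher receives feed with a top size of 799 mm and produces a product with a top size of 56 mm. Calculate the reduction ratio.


14.2679

Reduction ratio = feed size / product size
= 799 / 56
= 14.2679


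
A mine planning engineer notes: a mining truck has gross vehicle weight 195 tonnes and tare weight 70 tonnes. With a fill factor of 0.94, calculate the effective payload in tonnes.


Maximum payload = gross - tare
= 195 - 70 = 125 tonnes
Effective payload = max payload * fill factor
= 125 * 0.94
= 117.5 tonnes

117.5 tonnes


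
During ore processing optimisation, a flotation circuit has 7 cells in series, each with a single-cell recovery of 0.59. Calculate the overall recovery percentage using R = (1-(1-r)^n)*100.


Complement of single-cell recovery:
1 - r = 1 - 0.59 = 0.41
Raise to power n:
(1 - r)^7 = 0.41^7 = 0.001947542739
Overall recovery:
R = (1 - 0.001947542739) * 100
= 99.8052%

99.8052%


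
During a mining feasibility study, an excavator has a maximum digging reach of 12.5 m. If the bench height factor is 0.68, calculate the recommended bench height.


8.5 m

Bench height = reach * factor
= 12.5 * 0.68
= 8.5 m


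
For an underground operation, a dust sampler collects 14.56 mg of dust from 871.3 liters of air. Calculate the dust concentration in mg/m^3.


Convert liters to m^3: 1 m^3 = 1000 L
Concentration = mass / volume * 1000
= 14.56 / 871.3 * 1000
= 0.01671066223 * 1000
= 16.7107 mg/m^3

16.7107 mg/m^3


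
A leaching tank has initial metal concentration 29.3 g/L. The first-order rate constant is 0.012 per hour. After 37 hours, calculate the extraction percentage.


35.8535%

Compute the exponent:
-k * t = -0.012 * 37 = -0.444
Remaining concentration:
C = 29.3 * exp(-0.444)
= 29.3 * 0.6414654208
= 18.79493683 g/L
Extracted = 29.3 - 18.79493683 = 10.50506317 g/L
Extraction % = 10.50506317 / 29.3 * 100
= 35.8535%


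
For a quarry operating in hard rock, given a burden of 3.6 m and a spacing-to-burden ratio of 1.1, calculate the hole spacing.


Spacing = burden * ratio
= 3.6 * 1.1
= 3.96 m

3.96 m


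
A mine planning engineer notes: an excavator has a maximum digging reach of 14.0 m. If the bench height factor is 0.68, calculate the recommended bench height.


Bench height = reach * factor
= 14.0 * 0.68
= 9.52 m

9.52 m


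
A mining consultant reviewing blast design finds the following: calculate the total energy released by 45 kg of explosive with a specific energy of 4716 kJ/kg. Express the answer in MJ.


212.22 MJ

Energy = mass * specific_energy / 1000
= 45 * 4716 / 1000
= 212220 / 1000
= 212.22 MJ


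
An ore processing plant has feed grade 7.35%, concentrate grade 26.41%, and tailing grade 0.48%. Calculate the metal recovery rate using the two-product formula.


95.1996%

Using the two-product formula:
R = 100 * c * (f - t) / (f * (c - t))
Numerator = 100 * 26.41 * (7.35 - 0.48)
= 100 * 26.41 * 6.87
= 18143.67
Denominator = 7.35 * (26.41 - 0.48)
= 7.35 * 25.93
= 190.5855
R = 18143.67 / 190.5855
= 95.1996%


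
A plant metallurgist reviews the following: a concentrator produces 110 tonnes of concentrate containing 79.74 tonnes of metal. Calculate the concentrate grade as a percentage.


72.4909%

Grade = (metal in concentrate / concentrate mass) * 100
= (79.74 / 110) * 100
= 0.7249090909 * 100
= 72.4909%


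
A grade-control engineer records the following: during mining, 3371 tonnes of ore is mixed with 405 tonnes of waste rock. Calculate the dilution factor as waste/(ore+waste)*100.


Total material = ore + waste
= 3371 + 405 = 3776 tonnes
Dilution = waste / total * 100
= 405 / 3776 * 100
= 0.1072563559 * 100
= 10.7256%

10.7256%


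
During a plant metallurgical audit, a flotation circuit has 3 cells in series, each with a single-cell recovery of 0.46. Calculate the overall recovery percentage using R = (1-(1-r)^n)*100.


84.2536%

Complement of single-cell recovery:
1 - r = 1 - 0.46 = 0.54
Raise to power n:
(1 - r)^3 = 0.54^3 = 0.157464
Overall recovery:
R = (1 - 0.157464) * 100
= 84.2536%


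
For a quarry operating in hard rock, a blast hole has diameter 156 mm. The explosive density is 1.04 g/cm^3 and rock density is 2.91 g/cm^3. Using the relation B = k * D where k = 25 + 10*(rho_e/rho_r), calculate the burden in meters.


4.4575 m

First, compute k:
rho_e / rho_r = 1.04 / 2.91 = 0.3573883162
k = 25 + 10 * 0.3573883162 = 28.57388316
Then, compute burden:
B = k * D / 1000 = 28.57388316 * 156 / 1000
= 4457.525773 / 1000
= 4.4575 m


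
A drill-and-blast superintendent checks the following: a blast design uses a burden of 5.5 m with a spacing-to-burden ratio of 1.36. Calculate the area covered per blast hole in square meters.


41.14 m^2

First, find the spacing:
Spacing = burden * ratio = 5.5 * 1.36
= 7.48 m
Then, calculate the area:
Area = burden * spacing = 5.5 * 7.48
= 41.14 m^2


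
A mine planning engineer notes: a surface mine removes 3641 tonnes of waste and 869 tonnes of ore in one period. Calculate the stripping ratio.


Stripping ratio = waste tonnage / ore tonnage
= 3641 / 869
= 4.1899

4.1899


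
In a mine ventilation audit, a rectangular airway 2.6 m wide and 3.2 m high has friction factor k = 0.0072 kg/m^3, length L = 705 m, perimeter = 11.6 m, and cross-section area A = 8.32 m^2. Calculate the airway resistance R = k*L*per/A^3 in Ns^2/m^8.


0.1022 Ns^2/m^8

Compute the numerator:
k * L * per = 0.0072 * 705 * 11.6
= 58.8816
Compute the denominator:
A^3 = 8.32^3 = 575.930368
Resistance:
R = 58.8816 / 575.930368
= 0.1022 Ns^2/m^8


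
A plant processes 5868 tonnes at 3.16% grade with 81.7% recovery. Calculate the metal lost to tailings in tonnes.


33.9335 tonnes

Total metal in feed:
= 5868 * 3.16 / 100 = 185.4288 tonnes
Metal recovered:
= 185.4288 * 81.7 / 100 = 151.4953296 tonnes
Metal lost to tailings:
= 185.4288 - 151.4953296
= 33.9335 tonnes


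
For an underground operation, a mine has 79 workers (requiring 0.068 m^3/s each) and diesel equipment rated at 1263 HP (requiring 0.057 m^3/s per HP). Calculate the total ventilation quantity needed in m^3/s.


Airflow for workers:
Q_people = 79 * 0.068 = 5.372 m^3/s
Airflow for diesel equipment:
Q_diesel = 1263 * 0.057 = 71.991 m^3/s
Total ventilation:
Q_total = 5.372 + 71.991
= 77.363 m^3/s

77.363 m^3/s


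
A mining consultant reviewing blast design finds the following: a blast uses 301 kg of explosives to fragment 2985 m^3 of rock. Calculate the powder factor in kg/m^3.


Powder factor = explosive mass / rock volume
= 301 / 2985
= 0.1008 kg/m^3

0.1008 kg/m^3


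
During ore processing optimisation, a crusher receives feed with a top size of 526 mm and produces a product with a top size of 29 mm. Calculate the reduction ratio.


18.1379

Reduction ratio = feed size / product size
= 526 / 29
= 18.1379


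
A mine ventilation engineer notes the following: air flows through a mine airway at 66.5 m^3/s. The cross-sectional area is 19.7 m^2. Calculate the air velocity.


3.3756 m/s

Velocity = flow rate / cross-sectional area
= 66.5 / 19.7
= 3.3756 m/s


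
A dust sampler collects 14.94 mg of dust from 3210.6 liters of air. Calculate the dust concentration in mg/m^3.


Convert liters to m^3: 1 m^3 = 1000 L
Concentration = mass / volume * 1000
= 14.94 / 3210.6 * 1000
= 0.004653335825 * 1000
= 4.6533 mg/m^3

4.6533 mg/m^3


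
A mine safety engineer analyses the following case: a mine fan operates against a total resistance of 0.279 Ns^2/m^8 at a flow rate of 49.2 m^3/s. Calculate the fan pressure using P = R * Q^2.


Compute Q^2:
Q^2 = 49.2^2 = 2420.64
Compute pressure:
P = R * Q^2 = 0.279 * 2420.64
= 675.3586 Pa

675.3586 Pa


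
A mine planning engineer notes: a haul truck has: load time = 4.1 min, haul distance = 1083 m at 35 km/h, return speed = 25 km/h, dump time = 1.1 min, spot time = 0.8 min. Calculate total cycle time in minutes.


10.4558 min

Convert haul speed to m/min: 35 * 1000/60 = 583.3333333 m/min
Haul time = 1083 / 583.3333333 = 1.856571429 min
Convert return speed to m/min: 25 * 1000/60 = 416.6666667 m/min
Return time = 1083 / 416.6666667 = 2.5992 min
Total cycle time:
= 4.1 + 1.856571429 + 1.1 + 2.5992 + 0.8
= 10.4558 min


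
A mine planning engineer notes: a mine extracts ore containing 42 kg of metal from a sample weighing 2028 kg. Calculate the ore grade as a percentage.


Ore grade = (metal mass / ore mass) * 100
= (42 / 2028) * 100
= 0.02071005917 * 100
= 2.071%

2.071%


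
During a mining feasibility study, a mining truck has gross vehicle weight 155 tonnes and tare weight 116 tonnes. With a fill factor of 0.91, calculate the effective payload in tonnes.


Maximum payload = gross - tare
= 155 - 116 = 39 tonnes
Effective payload = max payload * fill factor
= 39 * 0.91
= 35.49 tonnes

35.49 tonnes


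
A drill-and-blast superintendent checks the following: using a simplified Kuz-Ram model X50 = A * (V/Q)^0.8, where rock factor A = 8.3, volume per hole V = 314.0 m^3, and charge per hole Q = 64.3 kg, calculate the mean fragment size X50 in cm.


Compute V/Q:
V/Q = 314.0 / 64.3 = 4.883359253
Raise to the power 0.8:
(V/Q)^0.8 = 4.883359253^0.8 = 3.556107983
Multiply by A:
X50 = 8.3 * 3.556107983
= 29.5157 cm

29.5157 cm


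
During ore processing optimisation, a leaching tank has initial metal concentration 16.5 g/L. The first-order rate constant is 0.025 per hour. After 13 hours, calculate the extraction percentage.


27.7473%

Compute the exponent:
-k * t = -0.025 * 13 = -0.325
Remaining concentration:
C = 16.5 * exp(-0.325)
= 16.5 * 0.7225273536
= 11.92170134 g/L
Extracted = 16.5 - 11.92170134 = 4.578298665 g/L
Extraction % = 4.578298665 / 16.5 * 100
= 27.7473%


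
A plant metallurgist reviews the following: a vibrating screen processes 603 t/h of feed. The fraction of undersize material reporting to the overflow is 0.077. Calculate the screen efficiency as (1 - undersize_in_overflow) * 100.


Screen efficiency = (1 - fraction of undersize in overflow) * 100
= (1 - 0.077) * 100
= 0.923 * 100
= 92.3%

92.3%


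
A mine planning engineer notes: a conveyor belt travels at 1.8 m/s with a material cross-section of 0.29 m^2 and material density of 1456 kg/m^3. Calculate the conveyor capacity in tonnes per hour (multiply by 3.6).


Volumetric flow = speed * area
= 1.8 * 0.29 = 0.522 m^3/s
Mass flow = volumetric * density
= 0.522 * 1456 = 760.032 kg/s
Convert to t/h: multiply by 3.6
Capacity = 760.032 * 3.6
= 2736.1152 t/h

2736.1152 t/h


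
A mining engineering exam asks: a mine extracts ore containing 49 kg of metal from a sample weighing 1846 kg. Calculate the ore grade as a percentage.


2.6544%

Ore grade = (metal mass / ore mass) * 100
= (49 / 1846) * 100
= 0.02654387866 * 100
= 2.6544%


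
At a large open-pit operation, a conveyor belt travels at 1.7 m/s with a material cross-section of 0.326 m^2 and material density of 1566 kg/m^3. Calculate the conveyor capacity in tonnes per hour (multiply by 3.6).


Volumetric flow = speed * area
= 1.7 * 0.326 = 0.5542 m^3/s
Mass flow = volumetric * density
= 0.5542 * 1566 = 867.8772 kg/s
Convert to t/h: multiply by 3.6
Capacity = 867.8772 * 3.6
= 3124.3579 t/h

3124.3579 t/h


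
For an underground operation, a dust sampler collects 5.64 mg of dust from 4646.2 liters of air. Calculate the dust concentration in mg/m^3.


Convert liters to m^3: 1 m^3 = 1000 L
Concentration = mass / volume * 1000
= 5.64 / 4646.2 * 1000
= 0.001213895226 * 1000
= 1.2139 mg/m^3

1.2139 mg/m^3


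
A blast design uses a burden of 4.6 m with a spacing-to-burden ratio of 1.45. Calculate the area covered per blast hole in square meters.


First, find the spacing:
Spacing = burden * ratio = 4.6 * 1.45
= 6.67 m
Then, calculate the area:
Area = burden * spacing = 4.6 * 6.67
= 30.682 m^2

30.682 m^2


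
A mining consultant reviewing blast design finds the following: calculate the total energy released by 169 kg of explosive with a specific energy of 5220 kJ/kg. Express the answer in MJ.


Energy = mass * specific_energy / 1000
= 169 * 5220 / 1000
= 882180 / 1000
= 882.18 MJ

882.18 MJ


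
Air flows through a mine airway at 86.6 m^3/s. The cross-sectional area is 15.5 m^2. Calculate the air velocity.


Velocity = flow rate / cross-sectional area
= 86.6 / 15.5
= 5.5871 m/s

5.5871 m/s


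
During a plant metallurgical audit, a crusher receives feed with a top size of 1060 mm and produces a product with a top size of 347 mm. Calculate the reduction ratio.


3.0548

Reduction ratio = feed size / product size
= 1060 / 347
= 3.0548


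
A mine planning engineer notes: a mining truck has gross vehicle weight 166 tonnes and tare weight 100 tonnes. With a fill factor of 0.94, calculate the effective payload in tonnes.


Maximum payload = gross - tare
= 166 - 100 = 66 tonnes
Effective payload = max payload * fill factor
= 66 * 0.94
= 62.04 tonnes

62.04 tonnes


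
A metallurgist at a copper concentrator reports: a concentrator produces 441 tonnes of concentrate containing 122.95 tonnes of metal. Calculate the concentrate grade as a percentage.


27.8798%

Grade = (metal in concentrate / concentrate mass) * 100
= (122.95 / 441) * 100
= 0.2787981859 * 100
= 27.8798%


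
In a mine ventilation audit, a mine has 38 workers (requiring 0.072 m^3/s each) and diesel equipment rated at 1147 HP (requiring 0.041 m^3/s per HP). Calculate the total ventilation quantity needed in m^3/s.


49.763 m^3/s

Airflow for workers:
Q_people = 38 * 0.072 = 2.736 m^3/s
Airflow for diesel equipment:
Q_diesel = 1147 * 0.041 = 47.027 m^3/s
Total ventilation:
Q_total = 2.736 + 47.027
= 49.763 m^3/s


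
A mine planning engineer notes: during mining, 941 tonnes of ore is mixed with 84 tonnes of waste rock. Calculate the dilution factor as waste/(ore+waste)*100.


Total material = ore + waste
= 941 + 84 = 1025 tonnes
Dilution = waste / total * 100
= 84 / 1025 * 100
= 0.08195121951 * 100
= 8.1951%

8.1951%


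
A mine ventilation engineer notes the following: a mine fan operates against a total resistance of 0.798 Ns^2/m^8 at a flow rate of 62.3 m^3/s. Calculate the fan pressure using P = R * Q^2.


3097.2694 Pa

Compute Q^2:
Q^2 = 62.3^2 = 3881.29
Compute pressure:
P = R * Q^2 = 0.798 * 3881.29
= 3097.2694 Pa


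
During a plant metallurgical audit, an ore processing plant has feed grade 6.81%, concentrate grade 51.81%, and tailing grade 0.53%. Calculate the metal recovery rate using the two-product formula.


Using the two-product formula:
R = 100 * c * (f - t) / (f * (c - t))
Numerator = 100 * 51.81 * (6.81 - 0.53)
= 100 * 51.81 * 6.28
= 32536.68
Denominator = 6.81 * (51.81 - 0.53)
= 6.81 * 51.28
= 349.2168
R = 32536.68 / 349.2168
= 93.1704%

93.1704%


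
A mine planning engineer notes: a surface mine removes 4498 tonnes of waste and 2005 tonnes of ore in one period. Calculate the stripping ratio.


Stripping ratio = waste tonnage / ore tonnage
= 4498 / 2005
= 2.2434

2.2434


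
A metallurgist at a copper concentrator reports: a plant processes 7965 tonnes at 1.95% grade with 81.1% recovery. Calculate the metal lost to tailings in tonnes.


29.355 tonnes

Total metal in feed:
= 7965 * 1.95 / 100 = 155.3175 tonnes
Metal recovered:
= 155.3175 * 81.1 / 100 = 125.9624925 tonnes
Metal lost to tailings:
= 155.3175 - 125.9624925
= 29.355 tonnes


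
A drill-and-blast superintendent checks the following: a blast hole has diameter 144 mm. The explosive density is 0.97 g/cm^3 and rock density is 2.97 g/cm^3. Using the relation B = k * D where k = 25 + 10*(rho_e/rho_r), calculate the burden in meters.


4.0703 m

First, compute k:
rho_e / rho_r = 0.97 / 2.97 = 0.3265993266
k = 25 + 10 * 0.3265993266 = 28.26599327
Then, compute burden:
B = k * D / 1000 = 28.26599327 * 144 / 1000
= 4070.30303 / 1000
= 4.0703 m


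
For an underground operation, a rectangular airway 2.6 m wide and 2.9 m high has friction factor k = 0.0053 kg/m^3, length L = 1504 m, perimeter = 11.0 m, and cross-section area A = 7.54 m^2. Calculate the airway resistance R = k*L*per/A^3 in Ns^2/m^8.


Compute the numerator:
k * L * per = 0.0053 * 1504 * 11.0
= 87.6832
Compute the denominator:
A^3 = 7.54^3 = 428.661064
Resistance:
R = 87.6832 / 428.661064
= 0.2046 Ns^2/m^8

0.2046 Ns^2/m^8


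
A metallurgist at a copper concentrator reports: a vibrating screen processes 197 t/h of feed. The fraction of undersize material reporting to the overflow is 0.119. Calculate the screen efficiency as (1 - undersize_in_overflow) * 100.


88.1%

Screen efficiency = (1 - fraction of undersize in overflow) * 100
= (1 - 0.119) * 100
= 0.881 * 100
= 88.1%


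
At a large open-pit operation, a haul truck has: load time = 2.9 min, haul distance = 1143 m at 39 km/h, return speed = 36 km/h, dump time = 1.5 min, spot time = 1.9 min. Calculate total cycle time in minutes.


Convert haul speed to m/min: 39 * 1000/60 = 650 m/min
Haul time = 1143 / 650 = 1.758461538 min
Convert return speed to m/min: 36 * 1000/60 = 600 m/min
Return time = 1143 / 600 = 1.905 min
Total cycle time:
= 2.9 + 1.758461538 + 1.5 + 1.905 + 1.9
= 9.9635 min

9.9635 min


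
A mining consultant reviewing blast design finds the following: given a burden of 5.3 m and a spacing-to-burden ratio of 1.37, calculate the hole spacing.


7.261 m

Spacing = burden * ratio
= 5.3 * 1.37
= 7.261 m


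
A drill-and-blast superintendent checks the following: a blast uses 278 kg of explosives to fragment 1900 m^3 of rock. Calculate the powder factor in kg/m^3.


Powder factor = explosive mass / rock volume
= 278 / 1900
= 0.1463 kg/m^3

0.1463 kg/m^3


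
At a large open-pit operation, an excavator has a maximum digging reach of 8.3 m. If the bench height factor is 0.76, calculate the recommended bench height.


Bench height = reach * factor
= 8.3 * 0.76
= 6.308 m

6.308 m


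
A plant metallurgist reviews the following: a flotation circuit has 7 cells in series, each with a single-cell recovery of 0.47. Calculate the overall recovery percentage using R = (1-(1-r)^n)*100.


Complement of single-cell recovery:
1 - r = 1 - 0.47 = 0.53
Raise to power n:
(1 - r)^7 = 0.53^7 = 0.0117471114
Overall recovery:
R = (1 - 0.0117471114) * 100
= 98.8253%

98.8253%


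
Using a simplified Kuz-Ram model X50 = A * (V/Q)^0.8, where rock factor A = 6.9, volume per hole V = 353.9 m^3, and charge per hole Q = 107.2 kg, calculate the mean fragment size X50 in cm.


17.939 cm

Compute V/Q:
V/Q = 353.9 / 107.2 = 3.30130597
Raise to the power 0.8:
(V/Q)^0.8 = 3.30130597^0.8 = 2.599851976
Multiply by A:
X50 = 6.9 * 2.599851976
= 17.939 cm


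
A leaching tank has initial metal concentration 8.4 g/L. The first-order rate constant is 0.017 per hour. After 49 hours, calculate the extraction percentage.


56.5257%

Compute the exponent:
-k * t = -0.017 * 49 = -0.833
Remaining concentration:
C = 8.4 * exp(-0.833)
= 8.4 * 0.4347430987
= 3.651842029 g/L
Extracted = 8.4 - 3.651842029 = 4.748157971 g/L
Extraction % = 4.748157971 / 8.4 * 100
= 56.5257%


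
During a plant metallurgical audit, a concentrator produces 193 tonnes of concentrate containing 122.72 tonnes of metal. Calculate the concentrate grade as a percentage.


Grade = (metal in concentrate / concentrate mass) * 100
= (122.72 / 193) * 100
= 0.6358549223 * 100
= 63.5855%

63.5855%


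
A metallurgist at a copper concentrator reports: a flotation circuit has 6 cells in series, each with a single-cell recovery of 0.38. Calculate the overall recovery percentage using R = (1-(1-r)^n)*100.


Complement of single-cell recovery:
1 - r = 1 - 0.38 = 0.62
Raise to power n:
(1 - r)^6 = 0.62^6 = 0.05680023558
Overall recovery:
R = (1 - 0.05680023558) * 100
= 94.32%

94.32%


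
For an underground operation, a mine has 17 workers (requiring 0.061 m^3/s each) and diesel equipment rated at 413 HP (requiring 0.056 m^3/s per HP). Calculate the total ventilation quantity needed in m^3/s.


Airflow for workers:
Q_people = 17 * 0.061 = 1.037 m^3/s
Airflow for diesel equipment:
Q_diesel = 413 * 0.056 = 23.128 m^3/s
Total ventilation:
Q_total = 1.037 + 23.128
= 24.165 m^3/s

24.165 m^3/s


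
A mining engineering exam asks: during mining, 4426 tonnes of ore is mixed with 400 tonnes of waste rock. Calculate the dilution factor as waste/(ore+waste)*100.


8.2884%

Total material = ore + waste
= 4426 + 400 = 4826 tonnes
Dilution = waste / total * 100
= 400 / 4826 * 100
= 0.0828843763 * 100
= 8.2884%


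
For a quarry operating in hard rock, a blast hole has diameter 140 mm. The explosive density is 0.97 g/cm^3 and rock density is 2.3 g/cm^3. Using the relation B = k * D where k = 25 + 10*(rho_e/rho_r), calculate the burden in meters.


4.0904 m

First, compute k:
rho_e / rho_r = 0.97 / 2.3 = 0.4217391304
k = 25 + 10 * 0.4217391304 = 29.2173913
Then, compute burden:
B = k * D / 1000 = 29.2173913 * 140 / 1000
= 4090.434783 / 1000
= 4.0904 m


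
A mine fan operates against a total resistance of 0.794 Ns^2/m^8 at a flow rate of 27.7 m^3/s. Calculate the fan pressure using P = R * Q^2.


Compute Q^2:
Q^2 = 27.7^2 = 767.29
Compute pressure:
P = R * Q^2 = 0.794 * 767.29
= 609.2283 Pa

609.2283 Pa


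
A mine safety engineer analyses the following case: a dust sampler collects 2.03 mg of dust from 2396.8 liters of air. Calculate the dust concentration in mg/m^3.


0.847 mg/m^3

Convert liters to m^3: 1 m^3 = 1000 L
Concentration = mass / volume * 1000
= 2.03 / 2396.8 * 1000
= 0.0008469626168 * 1000
= 0.847 mg/m^3
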